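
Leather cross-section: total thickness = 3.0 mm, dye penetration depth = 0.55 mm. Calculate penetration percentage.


Penetration% = 0.55 / 3.0 x 100
Penetration = 18.3%


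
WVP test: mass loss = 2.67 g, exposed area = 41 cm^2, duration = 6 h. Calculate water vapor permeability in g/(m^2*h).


108.54 g/(m^2*h)

WVP = mass_loss / (area x time) x 10000
WVP = 2.67 / (41 x 6) x 10000
WVP = 2.67 / 246 x 10000 = 108.54 g/(m^2*h)


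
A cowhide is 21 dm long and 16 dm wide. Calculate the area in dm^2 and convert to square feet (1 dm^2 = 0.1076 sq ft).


336 dm^2
36.15 sq ft


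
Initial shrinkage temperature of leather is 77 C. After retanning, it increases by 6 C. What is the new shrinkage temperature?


83 C

New Ts = 77 + 6 = 83 C


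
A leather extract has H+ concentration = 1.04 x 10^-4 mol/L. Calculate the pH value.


pH = -log10[H+]
pH = -log10(1.04 x 10^-4) = 3.98


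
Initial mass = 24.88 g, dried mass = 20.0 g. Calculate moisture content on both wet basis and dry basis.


Wet basis = 19.6%
Dry basis = 24.4%


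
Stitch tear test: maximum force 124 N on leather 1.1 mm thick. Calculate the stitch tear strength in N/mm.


Stitch tear strength = force / thickness
STS = 124 / 1.1 = 112.7 N/mm


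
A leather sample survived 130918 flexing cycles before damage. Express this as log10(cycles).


5.12


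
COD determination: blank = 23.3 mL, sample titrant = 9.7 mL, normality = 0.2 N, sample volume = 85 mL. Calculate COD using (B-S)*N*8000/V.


COD = (23.3 - 9.7) x 0.2 x 8000 / 85
COD = 13.6 x 0.2 x 8000 / 85
COD = 256.0 mg/L


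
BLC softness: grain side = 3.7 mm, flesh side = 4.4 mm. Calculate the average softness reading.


4.05 mm


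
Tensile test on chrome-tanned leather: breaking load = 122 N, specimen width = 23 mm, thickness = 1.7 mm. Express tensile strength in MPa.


Cross-section = 23 x 1.7 = 39.1 mm^2
TS = 122 / 39.1 = 3.12 MPa
(1 N/mm^2 = 1 MPa)


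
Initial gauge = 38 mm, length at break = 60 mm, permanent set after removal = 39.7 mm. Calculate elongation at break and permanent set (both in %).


Elongation at break = (60 - 38) / 38 x 100 = 57.9%
Permanent set = (39.7 - 38) / 38 x 100 = 4.5%


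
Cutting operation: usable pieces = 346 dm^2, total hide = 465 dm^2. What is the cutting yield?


Yield = usable / total x 100
Yield = 346 / 465 x 100 = 74.4%


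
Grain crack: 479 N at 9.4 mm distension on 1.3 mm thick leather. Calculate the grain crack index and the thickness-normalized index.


Crack index = 51.0 N/mm
Normalized index = 39.2 N/mm per mm

Crack index = 479 / 9.4 = 51.0 N/mm
Normalized = 51.0 / 1.3 = 39.2 N/mm per mm


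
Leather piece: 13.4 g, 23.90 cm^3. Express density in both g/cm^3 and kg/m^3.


0.561 g/cm^3
561 kg/m^3

Density = 13.4 / 23.90 = 0.561 g/cm^3
Convert: 0.561 x 1000 = 561 kg/m^3


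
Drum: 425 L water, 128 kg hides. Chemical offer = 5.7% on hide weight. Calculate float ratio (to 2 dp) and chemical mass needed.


Float ratio = 425 / 128 = 3.32
Chemical = 128 x 5.7 / 100 = 7.296 kg


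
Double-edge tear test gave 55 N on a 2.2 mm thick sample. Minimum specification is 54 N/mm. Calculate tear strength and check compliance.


Tear strength = 25.0 N/mm
Compliant: No

Tear strength = 55 / 2.2 = 25.0 N/mm
Required minimum = 54 N/mm
Compliant: No


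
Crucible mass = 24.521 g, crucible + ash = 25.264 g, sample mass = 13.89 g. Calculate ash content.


Ash mass = 0.743 g
Ash content = 5.35%


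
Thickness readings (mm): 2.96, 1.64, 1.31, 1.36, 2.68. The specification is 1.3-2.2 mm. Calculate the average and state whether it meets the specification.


Average = 1.99 mm
Within specification: Yes


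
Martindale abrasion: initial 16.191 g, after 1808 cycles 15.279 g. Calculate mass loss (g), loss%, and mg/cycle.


Loss = 16.191 - 15.279 = 0.912 g
Loss% = 0.912 / 16.191 x 100 = 5.63%
Rate = 0.912 / 1808 x 1000 = 0.504 mg/cycle


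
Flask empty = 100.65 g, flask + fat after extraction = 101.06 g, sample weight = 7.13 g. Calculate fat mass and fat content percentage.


Fat mass = 0.41 g
Fat content = 5.8%

Fat mass = 101.06 - 100.65 = 0.41 g
Fat% = 0.41 / 7.13 x 100 = 5.8%


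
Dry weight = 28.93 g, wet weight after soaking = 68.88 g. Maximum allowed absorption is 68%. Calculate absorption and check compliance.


Absorption = 138.1%
Compliant: No


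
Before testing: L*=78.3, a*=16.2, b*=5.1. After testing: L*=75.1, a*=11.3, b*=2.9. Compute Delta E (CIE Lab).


Delta E = 6.25

dL = 75.1 - 78.3 = -3.2
da = 11.3 - 16.2 = -4.9
db = 2.9 - 5.1 = -2.2
dE = sqrt((-3.2)^2 + (-4.9)^2 + (-2.2)^2) = 6.25


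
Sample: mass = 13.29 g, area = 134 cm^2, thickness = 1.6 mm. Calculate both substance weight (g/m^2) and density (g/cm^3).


Substance weight = 991.8 g/m^2
Density = 0.620 g/cm^3

SW = 13.29 / 134 x 10000 = 991.8 g/m^2
Volume = 134 x 1.6 / 10 = 21.44 cm^3
Density = 13.29 / 21.44 = 0.620 g/cm^3


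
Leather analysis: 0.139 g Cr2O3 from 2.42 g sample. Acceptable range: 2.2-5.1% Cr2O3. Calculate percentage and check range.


Cr2O3 = 5.74%
Within range: No


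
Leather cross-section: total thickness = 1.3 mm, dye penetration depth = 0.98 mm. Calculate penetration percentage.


75.4%

Penetration% = 0.98 / 1.3 x 100
Penetration = 75.4%


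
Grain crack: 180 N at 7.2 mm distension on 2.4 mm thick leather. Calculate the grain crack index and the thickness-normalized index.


Crack index = 180 / 7.2 = 25.0 N/mm
Normalized = 25.0 / 2.4 = 10.4 N/mm per mm


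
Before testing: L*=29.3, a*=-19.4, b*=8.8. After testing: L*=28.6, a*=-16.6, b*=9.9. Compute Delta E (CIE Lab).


Delta E = 3.09


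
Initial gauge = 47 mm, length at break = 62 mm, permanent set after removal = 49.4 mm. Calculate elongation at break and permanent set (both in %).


Elongation at break = 31.9%
Permanent set = 5.1%

Elongation at break = (62 - 47) / 47 x 100 = 31.9%
Permanent set = (49.4 - 47) / 47 x 100 = 5.1%


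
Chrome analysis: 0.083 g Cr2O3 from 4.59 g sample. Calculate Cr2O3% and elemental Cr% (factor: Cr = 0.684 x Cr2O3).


Cr2O3% = 0.083 / 4.59 x 100 = 1.81%
Cr% = 1.81 x 0.684 = 1.24%


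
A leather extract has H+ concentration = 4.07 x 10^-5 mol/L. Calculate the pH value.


pH = 4.39

pH = -log10[H+]
pH = -log10(4.07 x 10^-5) = 4.39


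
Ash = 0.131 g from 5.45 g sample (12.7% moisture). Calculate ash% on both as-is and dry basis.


As-is ash = 2.40%
Dry-basis ash = 2.75%

As-is ash% = 0.131 / 5.45 x 100 = 2.40%
Dry mass = 5.45 x (100 - 12.7) / 100 = 4.75785 g
Dry-basis ash% = 0.131 / 4.75785 x 100 = 2.75%


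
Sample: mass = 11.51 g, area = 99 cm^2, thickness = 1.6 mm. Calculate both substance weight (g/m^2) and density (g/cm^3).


Substance weight = 1162.6 g/m^2
Density = 0.727 g/cm^3

SW = 11.51 / 99 x 10000 = 1162.6 g/m^2
Volume = 99 x 1.6 / 10 = 15.84 cm^3
Density = 11.51 / 15.84 = 0.727 g/cm^3


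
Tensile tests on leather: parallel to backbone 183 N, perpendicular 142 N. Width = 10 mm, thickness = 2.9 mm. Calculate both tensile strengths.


Area = 10 x 2.9 = 29.0 mm^2
TS (parallel) = 183 / 29.0 = 6.31 N/mm^2
TS (perpendicular) = 142 / 29.0 = 4.90 N/mm^2


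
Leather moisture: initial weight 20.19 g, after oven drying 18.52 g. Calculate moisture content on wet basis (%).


Moisture = 20.19 - 18.52 = 1.67 g
MC = 1.67 / 20.19 x 100 = 8.3%


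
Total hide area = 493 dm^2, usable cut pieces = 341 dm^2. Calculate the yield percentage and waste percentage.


Yield = 341 / 493 x 100 = 69.2%
Waste = 493 - 341 = 152 dm^2
Waste% = 100 - 69.2 = 30.8%


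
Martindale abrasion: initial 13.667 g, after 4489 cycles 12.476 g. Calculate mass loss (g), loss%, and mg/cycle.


Mass loss = 1.191 g
Loss = 8.71%
Rate = 0.265 mg/cycle


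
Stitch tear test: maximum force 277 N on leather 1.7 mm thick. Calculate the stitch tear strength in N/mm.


Stitch tear strength = force / thickness
STS = 277 / 1.7 = 162.9 N/mm


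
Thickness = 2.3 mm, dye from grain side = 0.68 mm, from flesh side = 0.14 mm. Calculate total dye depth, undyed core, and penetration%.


Total dyed = 0.82 mm
Undyed core = 1.48 mm
Penetration = 35.7%


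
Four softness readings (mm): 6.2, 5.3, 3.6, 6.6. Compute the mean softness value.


5.43 mm

Sum = 6.2 + 5.3 + 3.6 + 6.6
Mean = 21.7 / 4 = 5.43 mm


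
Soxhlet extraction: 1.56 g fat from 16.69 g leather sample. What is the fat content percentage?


9.3%


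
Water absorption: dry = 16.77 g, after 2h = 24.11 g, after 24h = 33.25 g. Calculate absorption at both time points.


2h absorption = 43.8%
24h absorption = 98.3%


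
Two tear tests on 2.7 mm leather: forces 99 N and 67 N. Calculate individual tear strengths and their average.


Tear 1 = 99 / 2.7 = 36.7 N/mm
Tear 2 = 67 / 2.7 = 24.8 N/mm
Average = (36.7 + 24.8) / 2 = 30.8 N/mm


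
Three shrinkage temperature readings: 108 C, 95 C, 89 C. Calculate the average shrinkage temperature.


Average = (108 + 95 + 89) / 3
Average = 292 / 3 = 97.3 C


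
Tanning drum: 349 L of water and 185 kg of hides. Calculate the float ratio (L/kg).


1.9


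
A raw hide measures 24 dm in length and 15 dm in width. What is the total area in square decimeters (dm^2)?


Area = length x width
Area = 24 x 15 = 360 dm^2


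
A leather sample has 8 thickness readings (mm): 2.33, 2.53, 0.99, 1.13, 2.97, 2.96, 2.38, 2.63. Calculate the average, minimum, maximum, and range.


Sum = 17.92
Average = 17.92 / 8 = 2.24 mm
Minimum = 0.99 mm
Maximum = 2.97 mm
Range = 2.97 - 0.99 = 1.98 mm


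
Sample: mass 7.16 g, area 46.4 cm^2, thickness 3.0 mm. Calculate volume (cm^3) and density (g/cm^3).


Volume = 13.920 cm^3
Density = 0.514 g/cm^3

Thickness in cm = 3.0 / 10 = 0.30 cm
Volume = 46.4 x 0.30 = 13.920 cm^3
Density = 7.16 / 13.920 = 0.514 g/cm^3


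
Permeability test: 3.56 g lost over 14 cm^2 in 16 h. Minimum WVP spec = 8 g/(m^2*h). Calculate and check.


WVP = 158.93 g/(m^2*h)
Meets specification: Yes


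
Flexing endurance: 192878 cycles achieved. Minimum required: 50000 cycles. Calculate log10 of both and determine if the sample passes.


Achieved: log10 = 5.29
Required: log10 = 4.70
Passes: Yes

log10(192878) = 5.29
log10(50000) = 4.70
Passes: Yes


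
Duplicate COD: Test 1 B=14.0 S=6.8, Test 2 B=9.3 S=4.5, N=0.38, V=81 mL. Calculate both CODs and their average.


COD1 = (14.0 - 6.8) x 0.38 x 8000 / 81 = 270.2 mg/L
COD2 = (9.3 - 4.5) x 0.38 x 8000 / 81 = 180.1 mg/L
Average = (270.2 + 180.1) / 2 = 225.2 mg/L


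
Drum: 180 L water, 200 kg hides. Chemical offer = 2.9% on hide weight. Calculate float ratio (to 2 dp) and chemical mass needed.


Float ratio = 180 / 200 = 0.90
Chemical = 200 x 2.9 / 100 = 5.8 kg


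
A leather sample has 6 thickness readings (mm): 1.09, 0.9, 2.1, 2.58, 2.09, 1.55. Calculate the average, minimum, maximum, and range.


Average = 1.72 mm
Min = 0.9 mm
Max = 2.58 mm
Range = 1.68 mm

Sum = 10.31
Average = 10.31 / 6 = 1.72 mm
Minimum = 0.9 mm
Maximum = 2.58 mm
Range = 2.58 - 0.9 = 1.68 mm


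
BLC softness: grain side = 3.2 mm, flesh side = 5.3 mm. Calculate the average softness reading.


4.25 mm

Average = (3.2 + 5.3) / 2
Average = 4.25 mm


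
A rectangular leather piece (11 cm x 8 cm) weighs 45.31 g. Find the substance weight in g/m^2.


5148.9 g/m^2

Area = 11 x 8 = 88 cm^2
SW = 45.31 / 88 x 10000 = 5148.9 g/m^2


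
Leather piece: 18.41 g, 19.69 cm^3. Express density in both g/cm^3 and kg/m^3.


Density = 18.41 / 19.69 = 0.935 g/cm^3
Convert: 0.935 x 1000 = 935 kg/m^3


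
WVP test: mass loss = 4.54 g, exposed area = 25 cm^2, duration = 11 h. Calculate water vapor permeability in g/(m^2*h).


WVP = mass_loss / (area x time) x 10000
WVP = 4.54 / (25 x 11) x 10000
WVP = 4.54 / 275 x 10000 = 165.09 g/(m^2*h)


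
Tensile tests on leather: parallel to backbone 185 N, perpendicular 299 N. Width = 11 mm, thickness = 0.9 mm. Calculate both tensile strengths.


Parallel = 18.69 N/mm^2
Perpendicular = 30.20 N/mm^2

Area = 11 x 0.9 = 9.9 mm^2
TS (parallel) = 185 / 9.9 = 18.69 N/mm^2
TS (perpendicular) = 299 / 9.9 = 30.20 N/mm^2


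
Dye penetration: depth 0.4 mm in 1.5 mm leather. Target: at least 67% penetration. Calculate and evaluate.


Penetration = 0.4 / 1.5 x 100 = 26.7%
Target: 67%
Meets target: No


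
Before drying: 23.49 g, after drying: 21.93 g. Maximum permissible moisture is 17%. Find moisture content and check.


MC = (23.49 - 21.93) / 23.49 x 100 = 6.6%
Maximum: 17%
Acceptable: Yes


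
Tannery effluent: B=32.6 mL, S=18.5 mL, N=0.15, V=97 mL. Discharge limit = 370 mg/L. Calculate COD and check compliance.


COD = 174.4 mg/L
Compliant: Yes

COD = (32.6 - 18.5) x 0.15 x 8000 / 97 = 174.4 mg/L
Limit: 370 mg/L
Compliant: Yes


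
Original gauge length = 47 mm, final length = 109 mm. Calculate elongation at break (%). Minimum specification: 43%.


Extension = 109 - 47 = 62 mm
Elongation = 62 / 47 x 100 = 131.9%
Minimum required: 43%
Meets specification: Yes


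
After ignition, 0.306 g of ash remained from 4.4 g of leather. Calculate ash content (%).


Ash% = 0.306 / 4.4 x 100
Ash% = 6.95%


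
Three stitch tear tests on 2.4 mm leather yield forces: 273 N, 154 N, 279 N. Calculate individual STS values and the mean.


STS1 = 113.8 N/mm
STS2 = 64.2 N/mm
STS3 = 116.3 N/mm
Mean = 98.1 N/mm

STS1 = 273 / 2.4 = 113.8 N/mm
STS2 = 154 / 2.4 = 64.2 N/mm
STS3 = 279 / 2.4 = 116.3 N/mm
Mean = (113.8 + 64.2 + 116.3) / 3 = 98.1 N/mm


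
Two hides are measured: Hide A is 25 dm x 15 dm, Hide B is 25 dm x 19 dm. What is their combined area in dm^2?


850 dm^2

Hide A area = 25 x 15 = 375 dm^2
Hide B area = 25 x 19 = 475 dm^2
Total = 375 + 475 = 850 dm^2


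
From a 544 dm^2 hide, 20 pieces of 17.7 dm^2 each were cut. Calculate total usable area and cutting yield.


Total usable = 20 x 17.7 = 354.0 dm^2
Yield = 354.0 / 544 x 100 = 65.1%


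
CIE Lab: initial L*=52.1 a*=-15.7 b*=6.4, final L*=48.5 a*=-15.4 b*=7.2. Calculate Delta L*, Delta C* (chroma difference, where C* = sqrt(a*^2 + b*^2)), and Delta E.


Delta L* = 48.5 - 52.1 = -3.6
C1* = sqrt((-15.7)^2 + (6.4)^2) = 16.954
C2* = sqrt((-15.4)^2 + (7.2)^2) = 17.000
Delta C* = 17.000 - 16.954 = 0.05
Delta E = sqrt((-3.6)^2 + (0.3)^2 + (0.8)^2) = 3.70


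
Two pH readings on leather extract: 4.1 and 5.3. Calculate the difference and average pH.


Difference = 1.2
Average pH = 4.70


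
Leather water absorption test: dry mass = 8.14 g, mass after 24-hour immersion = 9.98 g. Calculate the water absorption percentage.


Water absorbed = 9.98 - 8.14 = 1.84 g
WA% = 1.84 / 8.14 x 100 = 22.6%


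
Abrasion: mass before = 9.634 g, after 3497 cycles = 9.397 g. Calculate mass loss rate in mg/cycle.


Mass loss = 9.634 - 9.397 = 0.237 g
Rate = 0.237 / 3497 x 1000 = 0.068 mg/cycle


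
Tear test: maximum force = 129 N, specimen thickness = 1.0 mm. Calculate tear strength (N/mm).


129.0 N/mm


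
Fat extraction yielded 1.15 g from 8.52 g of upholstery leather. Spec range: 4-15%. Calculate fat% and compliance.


Fat content = 13.5%
Compliant: Yes

Fat% = 1.15 / 8.52 x 100 = 13.5%
Spec range: 4-15%
Compliant: Yes


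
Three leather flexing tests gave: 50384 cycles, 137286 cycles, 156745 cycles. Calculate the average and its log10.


Average = (50384 + 137286 + 156745) / 3 = 114805 cycles
log10(114805) = 5.06


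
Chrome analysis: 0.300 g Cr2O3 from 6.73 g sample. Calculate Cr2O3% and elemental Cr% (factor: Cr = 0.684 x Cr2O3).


Cr2O3 = 4.46%
Cr = 3.05%

Cr2O3% = 0.300 / 6.73 x 100 = 4.46%
Cr% = 4.46 x 0.684 = 3.05%


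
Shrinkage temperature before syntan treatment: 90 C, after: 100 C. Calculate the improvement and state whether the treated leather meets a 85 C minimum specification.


Improvement = 100 - 90 = 10 C
Spec check: 100 C >= 85 C? Yes


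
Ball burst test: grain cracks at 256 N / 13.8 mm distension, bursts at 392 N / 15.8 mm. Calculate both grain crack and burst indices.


Crack index = 256 / 13.8 = 18.6 N/mm
Burst index = 392 / 15.8 = 24.8 N/mm


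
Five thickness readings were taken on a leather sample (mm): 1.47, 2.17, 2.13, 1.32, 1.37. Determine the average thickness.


Sum = 1.47 + 2.17 + 2.13 + 1.32 + 1.37 = 8.46
Average = 8.46 / 5 = 1.69 mm


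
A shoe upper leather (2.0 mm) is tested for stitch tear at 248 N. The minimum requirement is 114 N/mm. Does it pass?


STS = 248 / 2.0 = 124.0 N/mm
Minimum required: 114 N/mm
Passes: Yes


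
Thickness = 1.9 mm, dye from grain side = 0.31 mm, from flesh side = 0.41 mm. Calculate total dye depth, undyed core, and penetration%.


Total dyed = 0.72 mm
Undyed core = 1.18 mm
Penetration = 37.9%


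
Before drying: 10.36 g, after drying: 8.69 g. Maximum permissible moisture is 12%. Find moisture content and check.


Moisture content = 16.1%
Acceptable: No

MC = (10.36 - 8.69) / 10.36 x 100 = 16.1%
Maximum: 12%
Acceptable: No


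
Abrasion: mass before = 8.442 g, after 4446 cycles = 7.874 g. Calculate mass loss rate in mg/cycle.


Mass loss = 8.442 - 7.874 = 0.568 g
Rate = 0.568 / 4446 x 1000 = 0.128 mg/cycle


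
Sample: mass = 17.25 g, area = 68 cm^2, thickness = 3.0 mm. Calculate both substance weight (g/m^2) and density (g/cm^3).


Substance weight = 2536.8 g/m^2
Density = 0.846 g/cm^3


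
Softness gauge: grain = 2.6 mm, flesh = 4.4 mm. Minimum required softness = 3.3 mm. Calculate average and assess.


Average = (2.6 + 4.4) / 2 = 3.50 mm
Minimum = 3.3 mm
Meets requirement: Yes


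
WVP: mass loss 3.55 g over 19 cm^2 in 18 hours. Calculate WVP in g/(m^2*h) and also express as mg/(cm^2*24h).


WVP = 3.55 / (19 x 18) x 10000 = 103.80 g/(m^2*h)
Mass loss in mg = 3.55 x 1000 = 3550 mg
Per cm^2 per 24h in mg: 3550 x 24 / (19 x 18) = 85200 / 342 = 249.12 mg/(cm^2*24h)


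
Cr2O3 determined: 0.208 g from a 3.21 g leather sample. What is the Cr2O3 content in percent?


6.48%

Cr2O3% = 0.208 / 3.21 x 100
Cr2O3% = 6.48%


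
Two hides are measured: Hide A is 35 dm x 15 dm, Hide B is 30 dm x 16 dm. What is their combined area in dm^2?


Hide A area = 35 x 15 = 525 dm^2
Hide B area = 30 x 16 = 480 dm^2
Total = 525 + 480 = 1005 dm^2


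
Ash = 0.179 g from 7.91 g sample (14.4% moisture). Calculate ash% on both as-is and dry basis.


As-is ash% = 0.179 / 7.91 x 100 = 2.26%
Dry mass = 7.91 x (100 - 14.4) / 100 = 6.77096 g
Dry-basis ash% = 0.179 / 6.77096 x 100 = 2.64%


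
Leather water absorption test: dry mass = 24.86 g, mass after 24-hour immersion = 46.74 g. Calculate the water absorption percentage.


Water absorbed = 46.74 - 24.86 = 21.88 g
WA% = 21.88 / 24.86 x 100 = 88.0%


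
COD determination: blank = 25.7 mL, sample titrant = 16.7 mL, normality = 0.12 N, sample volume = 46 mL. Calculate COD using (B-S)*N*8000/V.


COD = (25.7 - 16.7) x 0.12 x 8000 / 46
COD = 9.0 x 0.12 x 8000 / 46
COD = 187.8 mg/L


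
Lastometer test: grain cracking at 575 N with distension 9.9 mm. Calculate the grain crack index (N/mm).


Grain crack index = force / distension
Index = 575 / 9.9 = 58.1 N/mm


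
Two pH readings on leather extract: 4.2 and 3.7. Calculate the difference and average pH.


Difference = 0.5
Average pH = 3.95

Difference = |4.2 - 3.7| = 0.5
Average = (4.2 + 3.7) / 2 = 3.95


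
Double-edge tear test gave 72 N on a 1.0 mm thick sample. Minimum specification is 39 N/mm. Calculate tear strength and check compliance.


Tear strength = 72 / 1.0 = 72.0 N/mm
Required minimum = 39 N/mm
Compliant: Yes


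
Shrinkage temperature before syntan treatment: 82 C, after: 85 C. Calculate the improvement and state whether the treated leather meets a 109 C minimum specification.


Improvement = 3 C
Meets 109 C spec: No


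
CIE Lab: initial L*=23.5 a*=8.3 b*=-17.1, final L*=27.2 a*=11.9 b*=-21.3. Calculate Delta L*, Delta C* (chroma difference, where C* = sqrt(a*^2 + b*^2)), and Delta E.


Delta L* = 27.2 - 23.5 = 3.7
C1* = sqrt((8.3)^2 + (-17.1)^2) = 19.008
C2* = sqrt((11.9)^2 + (-21.3)^2) = 24.399
Delta C* = 24.399 - 19.008 = 5.39
Delta E = sqrt((3.7)^2 + (3.6)^2 + (-4.2)^2) = 6.66


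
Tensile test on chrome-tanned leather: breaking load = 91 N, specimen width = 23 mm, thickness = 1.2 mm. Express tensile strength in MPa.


Cross-section = 23 x 1.2 = 27.6 mm^2
TS = 91 / 27.6 = 3.30 MPa
(1 N/mm^2 = 1 MPa)


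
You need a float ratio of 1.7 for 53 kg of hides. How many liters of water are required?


90.1 L

Water = hide weight x target ratio
Water = 53 x 1.7 = 90.1 L


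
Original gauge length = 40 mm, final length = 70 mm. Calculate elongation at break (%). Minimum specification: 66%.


Elongation = 75.0%
Meets spec: Yes

Extension = 70 - 40 = 30 mm
Elongation = 30 / 40 x 100 = 75.0%
Minimum required: 66%
Meets specification: Yes


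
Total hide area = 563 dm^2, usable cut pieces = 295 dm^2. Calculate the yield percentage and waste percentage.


Yield = 295 / 563 x 100 = 52.4%
Waste = 563 - 295 = 268 dm^2
Waste% = 100 - 52.4 = 47.6%


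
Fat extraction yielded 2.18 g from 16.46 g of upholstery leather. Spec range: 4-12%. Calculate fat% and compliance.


Fat% = 2.18 / 16.46 x 100 = 13.2%
Spec range: 4-12%
Compliant: No


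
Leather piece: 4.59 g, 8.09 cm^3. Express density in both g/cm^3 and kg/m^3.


0.567 g/cm^3
567 kg/m^3


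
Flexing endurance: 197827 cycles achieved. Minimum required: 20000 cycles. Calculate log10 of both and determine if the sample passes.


log10(197827) = 5.30
log10(20000) = 4.30
Passes: Yes


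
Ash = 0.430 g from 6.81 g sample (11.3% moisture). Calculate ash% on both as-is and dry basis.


As-is ash% = 0.430 / 6.81 x 100 = 6.31%
Dry mass = 6.81 x (100 - 11.3) / 100 = 6.04047 g
Dry-basis ash% = 0.430 / 6.04047 x 100 = 7.12%


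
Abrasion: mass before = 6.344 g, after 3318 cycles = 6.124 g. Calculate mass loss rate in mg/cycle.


0.066 mg/cycle


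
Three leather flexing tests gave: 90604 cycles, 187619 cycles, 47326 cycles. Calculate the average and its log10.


Average = (90604 + 187619 + 47326) / 3 = 108516 cycles
log10(108516) = 5.04


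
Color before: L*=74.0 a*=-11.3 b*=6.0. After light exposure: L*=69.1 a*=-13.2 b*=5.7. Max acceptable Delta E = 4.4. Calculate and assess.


Delta E = 5.26
Passes: No

dL = -4.9, da = -1.9, db = -0.3
dE = sqrt((-4.9)^2 + (-1.9)^2 + (-0.3)^2) = 5.26
Max = 4.4
Passes: No


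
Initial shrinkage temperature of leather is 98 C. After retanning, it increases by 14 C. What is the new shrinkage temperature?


112 C

New Ts = 98 + 14 = 112 C


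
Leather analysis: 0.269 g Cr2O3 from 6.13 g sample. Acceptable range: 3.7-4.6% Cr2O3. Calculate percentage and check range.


Cr2O3 = 4.39%
Within range: Yes

Cr2O3% = 0.269 / 6.13 x 100 = 4.39%
Acceptable range: 3.7 to 4.6%
Within range: Yes


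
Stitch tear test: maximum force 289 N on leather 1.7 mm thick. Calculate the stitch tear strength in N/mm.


Stitch tear strength = force / thickness
STS = 289 / 1.7 = 170.0 N/mm


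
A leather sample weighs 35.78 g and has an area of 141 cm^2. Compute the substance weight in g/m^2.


2537.6 g/m^2


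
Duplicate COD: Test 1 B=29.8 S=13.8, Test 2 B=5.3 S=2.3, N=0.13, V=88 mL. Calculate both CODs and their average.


COD1 = (29.8 - 13.8) x 0.13 x 8000 / 88 = 189.1 mg/L
COD2 = (5.3 - 2.3) x 0.13 x 8000 / 88 = 35.5 mg/L
Average = (189.1 + 35.5) / 2 = 112.3 mg/L


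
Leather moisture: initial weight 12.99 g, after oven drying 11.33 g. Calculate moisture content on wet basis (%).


12.8%


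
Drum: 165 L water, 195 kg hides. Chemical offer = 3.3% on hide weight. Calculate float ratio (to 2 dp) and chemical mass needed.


Float ratio = 0.85
Chemical needed = 6.435 kg

Float ratio = 165 / 195 = 0.85
Chemical = 195 x 3.3 / 100 = 6.435 kg


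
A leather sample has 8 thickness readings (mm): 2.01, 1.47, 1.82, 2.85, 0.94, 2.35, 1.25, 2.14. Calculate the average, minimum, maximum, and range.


Sum = 14.83
Average = 14.83 / 8 = 1.85 mm
Minimum = 0.94 mm
Maximum = 2.85 mm
Range = 2.85 - 0.94 = 1.91 mm


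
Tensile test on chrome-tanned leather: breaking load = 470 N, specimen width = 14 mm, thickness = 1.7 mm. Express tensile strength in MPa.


Cross-section = 14 x 1.7 = 23.8 mm^2
TS = 470 / 23.8 = 19.75 MPa
(1 N/mm^2 = 1 MPa)


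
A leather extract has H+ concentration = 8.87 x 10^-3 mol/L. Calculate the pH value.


pH = -log10[H+]
pH = -log10(8.87 x 10^-3) = 2.05


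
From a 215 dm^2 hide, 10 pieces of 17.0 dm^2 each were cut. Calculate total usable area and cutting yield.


Usable area = 170.0 dm^2
Yield = 79.1%

Total usable = 10 x 17.0 = 170.0 dm^2
Yield = 170.0 / 215 x 100 = 79.1%


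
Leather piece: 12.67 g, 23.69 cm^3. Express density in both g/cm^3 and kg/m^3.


Density = 12.67 / 23.69 = 0.535 g/cm^3
Convert: 0.535 x 1000 = 535 kg/m^3


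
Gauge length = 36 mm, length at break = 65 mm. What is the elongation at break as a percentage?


Extension = 65 - 36 = 29 mm
Elongation = 29 / 36 x 100 = 80.6%


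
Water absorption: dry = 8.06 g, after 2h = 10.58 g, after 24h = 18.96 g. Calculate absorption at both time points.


WA (2h) = (10.58 - 8.06) / 8.06 x 100 = 31.3%
WA (24h) = (18.96 - 8.06) / 8.06 x 100 = 135.2%


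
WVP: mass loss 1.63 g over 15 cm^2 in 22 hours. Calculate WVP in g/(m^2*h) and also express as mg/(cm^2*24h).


WVP = 1.63 / (15 x 22) x 10000 = 49.39 g/(m^2*h)
Mass loss in mg = 1.63 x 1000 = 1630 mg
Per cm^2 per 24h in mg: 1630 x 24 / (15 x 22) = 39120 / 330 = 118.55 mg/(cm^2*24h)


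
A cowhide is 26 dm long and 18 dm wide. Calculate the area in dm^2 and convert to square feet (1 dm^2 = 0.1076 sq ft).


Area = 26 x 18 = 468 dm^2
Conversion: 468 x 0.1076 = 50.36 sq ft


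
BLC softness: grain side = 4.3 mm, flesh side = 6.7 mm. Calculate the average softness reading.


5.50 mm


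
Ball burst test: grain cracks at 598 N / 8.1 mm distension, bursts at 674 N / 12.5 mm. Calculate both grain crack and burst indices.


Crack index = 73.8 N/mm
Burst index = 53.9 N/mm

Crack index = 598 / 8.1 = 73.8 N/mm
Burst index = 674 / 12.5 = 53.9 N/mm


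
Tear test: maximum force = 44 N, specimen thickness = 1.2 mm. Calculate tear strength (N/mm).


Tear strength = force / thickness
Tear = 44 / 1.2 = 36.7 N/mm


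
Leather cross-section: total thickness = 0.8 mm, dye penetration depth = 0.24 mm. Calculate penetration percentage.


30.0%


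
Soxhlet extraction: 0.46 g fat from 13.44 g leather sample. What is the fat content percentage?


Fat content = 0.46 / 13.44 x 100
Fat = 3.4%


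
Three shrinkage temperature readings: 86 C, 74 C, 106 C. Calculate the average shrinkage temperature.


88.7 C

Average = (86 + 74 + 106) / 3
Average = 266 / 3 = 88.7 C


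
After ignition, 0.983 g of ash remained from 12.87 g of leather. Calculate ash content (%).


7.64%

Ash% = 0.983 / 12.87 x 100
Ash% = 7.64%


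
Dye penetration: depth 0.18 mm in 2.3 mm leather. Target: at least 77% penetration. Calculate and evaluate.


Penetration = 7.8%
Meets target: No


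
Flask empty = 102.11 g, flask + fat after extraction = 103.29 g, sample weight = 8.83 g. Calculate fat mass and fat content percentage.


Fat mass = 103.29 - 102.11 = 1.18 g
Fat% = 1.18 / 8.83 x 100 = 13.4%


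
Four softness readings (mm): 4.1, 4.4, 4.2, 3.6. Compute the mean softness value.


Sum = 4.1 + 4.4 + 4.2 + 3.6
Mean = 16.3 / 4 = 4.08 mm


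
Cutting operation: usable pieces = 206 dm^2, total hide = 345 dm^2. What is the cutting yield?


Yield = usable / total x 100
Yield = 206 / 345 x 100 = 59.7%


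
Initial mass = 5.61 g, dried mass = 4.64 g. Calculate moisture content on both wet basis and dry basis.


Moisture lost = 5.61 - 4.64 = 0.97 g
Wet basis MC = 0.97 / 5.61 x 100 = 17.3%
Dry basis MC = 0.97 / 4.64 x 100 = 20.9%


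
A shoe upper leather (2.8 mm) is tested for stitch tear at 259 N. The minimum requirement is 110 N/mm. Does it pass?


STS = 92.5 N/mm
Passes: No

STS = 259 / 2.8 = 92.5 N/mm
Minimum required: 110 N/mm
Passes: No


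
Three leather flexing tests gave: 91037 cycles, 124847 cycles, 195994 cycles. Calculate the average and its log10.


Average = (91037 + 124847 + 195994) / 3 = 137293 cycles
log10(137293) = 5.14


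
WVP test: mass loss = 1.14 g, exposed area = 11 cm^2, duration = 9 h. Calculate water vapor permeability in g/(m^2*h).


WVP = mass_loss / (area x time) x 10000
WVP = 1.14 / (11 x 9) x 10000
WVP = 1.14 / 99 x 10000 = 115.15 g/(m^2*h)


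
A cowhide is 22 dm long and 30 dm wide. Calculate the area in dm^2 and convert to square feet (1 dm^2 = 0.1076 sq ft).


Area = 22 x 30 = 660 dm^2
Conversion: 660 x 0.1076 = 71.02 sq ft


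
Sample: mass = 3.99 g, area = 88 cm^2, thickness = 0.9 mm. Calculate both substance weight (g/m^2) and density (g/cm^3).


Substance weight = 453.4 g/m^2
Density = 0.504 g/cm^3

SW = 3.99 / 88 x 10000 = 453.4 g/m^2
Volume = 88 x 0.9 / 10 = 7.92 cm^3
Density = 3.99 / 7.92 = 0.504 g/cm^3


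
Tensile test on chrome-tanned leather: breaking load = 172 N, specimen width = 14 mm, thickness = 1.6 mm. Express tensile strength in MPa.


7.68 MPa

Cross-section = 14 x 1.6 = 22.4 mm^2
TS = 172 / 22.4 = 7.68 MPa
(1 N/mm^2 = 1 MPa)


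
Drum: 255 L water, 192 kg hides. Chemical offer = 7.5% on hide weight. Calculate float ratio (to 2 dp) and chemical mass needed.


Float ratio = 255 / 192 = 1.33
Chemical = 192 x 7.5 / 100 = 14.4 kg


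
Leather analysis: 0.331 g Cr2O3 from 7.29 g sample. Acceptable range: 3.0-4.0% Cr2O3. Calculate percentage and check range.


Cr2O3 = 4.54%
Within range: No

Cr2O3% = 0.331 / 7.29 x 100 = 4.54%
Acceptable range: 3.0 to 4.0%
Within range: No


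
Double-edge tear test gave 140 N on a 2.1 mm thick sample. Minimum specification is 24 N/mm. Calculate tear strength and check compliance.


Tear strength = 66.7 N/mm
Compliant: Yes


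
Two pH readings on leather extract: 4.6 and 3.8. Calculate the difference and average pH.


Difference = 0.8
Average pH = 4.20

Difference = |4.6 - 3.8| = 0.8
Average = (4.6 + 3.8) / 2 = 4.20


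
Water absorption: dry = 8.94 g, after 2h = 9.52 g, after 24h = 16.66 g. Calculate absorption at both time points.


WA (2h) = (9.52 - 8.94) / 8.94 x 100 = 6.5%
WA (24h) = (16.66 - 8.94) / 8.94 x 100 = 86.4%


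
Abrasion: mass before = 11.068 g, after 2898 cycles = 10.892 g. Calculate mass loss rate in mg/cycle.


Mass loss = 11.068 - 10.892 = 0.176 g
Rate = 0.176 / 2898 x 1000 = 0.061 mg/cycle


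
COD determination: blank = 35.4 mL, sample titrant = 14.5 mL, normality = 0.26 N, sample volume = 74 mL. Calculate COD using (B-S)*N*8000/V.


587.5 mg/L

COD = (35.4 - 14.5) x 0.26 x 8000 / 74
COD = 20.9 x 0.26 x 8000 / 74
COD = 587.5 mg/L


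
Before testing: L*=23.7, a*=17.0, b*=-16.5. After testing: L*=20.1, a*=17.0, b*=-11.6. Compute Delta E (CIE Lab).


dL = 20.1 - 23.7 = -3.6
da = 17.0 - 17.0 = 0.0
db = -11.6 - (-16.5) = 4.9
dE = sqrt((-3.6)^2 + (0.0)^2 + (4.9)^2) = 6.08


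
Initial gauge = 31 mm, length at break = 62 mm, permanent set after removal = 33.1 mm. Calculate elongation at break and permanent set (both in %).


Elongation at break = (62 - 31) / 31 x 100 = 100.0%
Permanent set = (33.1 - 31) / 31 x 100 = 6.8%


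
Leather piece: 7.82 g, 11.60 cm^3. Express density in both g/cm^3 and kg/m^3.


0.674 g/cm^3
674 kg/m^3


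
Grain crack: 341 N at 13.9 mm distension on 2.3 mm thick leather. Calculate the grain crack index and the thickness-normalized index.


Crack index = 24.5 N/mm
Normalized index = 10.7 N/mm per mm


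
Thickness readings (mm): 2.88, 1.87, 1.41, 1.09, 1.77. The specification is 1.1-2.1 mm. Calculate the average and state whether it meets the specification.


Sum = 9.02
Average = 9.02 / 5 = 1.80 mm
Specification range: 1.1 to 2.1 mm
Within spec: Yes


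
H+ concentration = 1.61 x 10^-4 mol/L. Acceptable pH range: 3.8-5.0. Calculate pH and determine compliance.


pH = 3.79
Compliant: No

pH = -log10(1.61 x 10^-4) = 3.79
Range: 3.8 to 5.0
Compliant: No


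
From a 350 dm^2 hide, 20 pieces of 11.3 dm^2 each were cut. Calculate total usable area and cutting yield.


Total usable = 20 x 11.3 = 226.0 dm^2
Yield = 226.0 / 350 x 100 = 64.6%


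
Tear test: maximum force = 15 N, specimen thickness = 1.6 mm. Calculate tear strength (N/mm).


Tear strength = force / thickness
Tear = 15 / 1.6 = 9.4 N/mm


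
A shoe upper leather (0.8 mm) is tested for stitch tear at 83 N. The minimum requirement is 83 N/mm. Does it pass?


STS = 83 / 0.8 = 103.8 N/mm
Minimum required: 83 N/mm
Passes: Yes


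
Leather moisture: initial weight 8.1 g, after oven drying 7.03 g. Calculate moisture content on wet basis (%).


Moisture = 8.1 - 7.03 = 1.07 g
MC = 1.07 / 8.1 x 100 = 13.2%


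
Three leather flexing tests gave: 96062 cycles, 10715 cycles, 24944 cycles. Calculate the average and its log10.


Average = 43907 cycles
log10 = 4.64


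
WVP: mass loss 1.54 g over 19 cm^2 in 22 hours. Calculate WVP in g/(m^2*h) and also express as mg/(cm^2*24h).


WVP = 36.84 g/(m^2*h)
Daily rate = 88.42 mg/(cm^2*24h)

WVP = 1.54 / (19 x 22) x 10000 = 36.84 g/(m^2*h)
Mass loss in mg = 1.54 x 1000 = 1540 mg
Per cm^2 per 24h in mg: 1540 x 24 / (19 x 22) = 36960 / 418 = 88.42 mg/(cm^2*24h)


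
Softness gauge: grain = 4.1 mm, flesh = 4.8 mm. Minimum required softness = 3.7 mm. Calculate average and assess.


Average softness = 4.45 mm
Meets requirement: Yes

Average = (4.1 + 4.8) / 2 = 4.45 mm
Minimum = 3.7 mm
Meets requirement: Yes


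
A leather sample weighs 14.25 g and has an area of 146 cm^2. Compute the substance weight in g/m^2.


Substance weight = mass / area x 10000
SW = 14.25 / 146 x 10000
SW = 976.0 g/m^2


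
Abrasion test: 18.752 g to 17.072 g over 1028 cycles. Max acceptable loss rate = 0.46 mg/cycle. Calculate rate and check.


Rate = 1.634 mg/cycle
Passes: No

Loss = 18.752 - 17.072 = 1.680 g
Rate = 1.680 g / 1028 cycles x 1000 = 1.634 mg/cycle
Max = 0.46 mg/cycle
Passes: No


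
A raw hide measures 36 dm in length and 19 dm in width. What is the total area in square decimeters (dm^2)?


684 dm^2

Area = length x width
Area = 36 x 19 = 684 dm^2


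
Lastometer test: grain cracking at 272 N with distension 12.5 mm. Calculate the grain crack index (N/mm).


21.8 N/mm


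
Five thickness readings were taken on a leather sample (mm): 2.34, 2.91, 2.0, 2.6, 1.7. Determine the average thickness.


2.31 mm

Sum = 2.34 + 2.91 + 2.0 + 2.6 + 1.7 = 11.55
Average = 11.55 / 5 = 2.31 mm


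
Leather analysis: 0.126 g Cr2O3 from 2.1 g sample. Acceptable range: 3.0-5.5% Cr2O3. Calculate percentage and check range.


Cr2O3% = 0.126 / 2.1 x 100 = 6.00%
Acceptable range: 3.0 to 5.5%
Within range: No


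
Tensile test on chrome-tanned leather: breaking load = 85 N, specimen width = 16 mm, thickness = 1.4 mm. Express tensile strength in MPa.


3.79 MPa

Cross-section = 16 x 1.4 = 22.4 mm^2
TS = 85 / 22.4 = 3.79 MPa
(1 N/mm^2 = 1 MPa)


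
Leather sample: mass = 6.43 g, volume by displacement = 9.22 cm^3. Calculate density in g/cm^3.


0.697 g/cm^3

Density = mass / volume
Density = 6.43 / 9.22 = 0.697 g/cm^3


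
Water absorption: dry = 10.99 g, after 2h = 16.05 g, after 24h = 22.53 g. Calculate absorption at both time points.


WA (2h) = (16.05 - 10.99) / 10.99 x 100 = 46.0%
WA (24h) = (22.53 - 10.99) / 10.99 x 100 = 105.0%


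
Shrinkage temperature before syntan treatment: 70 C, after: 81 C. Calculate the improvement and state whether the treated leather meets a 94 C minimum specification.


Improvement = 11 C
Meets 94 C spec: No


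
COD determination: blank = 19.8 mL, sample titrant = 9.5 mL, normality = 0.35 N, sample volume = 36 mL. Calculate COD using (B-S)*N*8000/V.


COD = (19.8 - 9.5) x 0.35 x 8000 / 36
COD = 10.3 x 0.35 x 8000 / 36
COD = 801.1 mg/L


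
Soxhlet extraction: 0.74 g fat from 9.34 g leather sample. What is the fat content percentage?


7.9%


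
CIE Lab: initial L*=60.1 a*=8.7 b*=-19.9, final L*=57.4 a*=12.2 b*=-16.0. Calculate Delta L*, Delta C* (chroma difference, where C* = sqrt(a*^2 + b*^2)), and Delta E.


Delta L* = 57.4 - 60.1 = -2.7
C1* = sqrt((8.7)^2 + (-19.9)^2) = 21.719
C2* = sqrt((12.2)^2 + (-16.0)^2) = 20.121
Delta C* = 20.121 - 21.719 = -1.60
Delta E = sqrt((-2.7)^2 + (3.5)^2 + (3.9)^2) = 5.89


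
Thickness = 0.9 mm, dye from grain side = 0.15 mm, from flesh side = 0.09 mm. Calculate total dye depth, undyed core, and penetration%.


Total dyed = 0.15 + 0.09 = 0.24 mm
Undyed core = 0.9 - 0.24 = 0.66 mm
Penetration = 0.24 / 0.9 x 100 = 26.7%


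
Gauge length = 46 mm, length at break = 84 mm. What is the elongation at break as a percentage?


Extension = 84 - 46 = 38 mm
Elongation = 38 / 46 x 100 = 82.6%


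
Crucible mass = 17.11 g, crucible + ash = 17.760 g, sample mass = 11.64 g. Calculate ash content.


Ash mass = 17.760 - 17.11 = 0.650 g
Ash% = 0.650 / 11.64 x 100 = 5.58%


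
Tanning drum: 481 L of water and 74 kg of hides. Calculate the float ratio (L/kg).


Float ratio = water / hide weight
Ratio = 481 / 74 = 6.5


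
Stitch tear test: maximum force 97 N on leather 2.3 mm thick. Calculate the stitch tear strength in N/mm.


Stitch tear strength = force / thickness
STS = 97 / 2.3 = 42.2 N/mm


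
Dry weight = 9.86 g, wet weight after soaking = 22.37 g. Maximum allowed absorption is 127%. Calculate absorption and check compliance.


Absorption = 126.9%
Compliant: Yes

WA = (22.37 - 9.86) / 9.86 x 100 = 126.9%
Maximum allowed: 127%
Compliant: Yes


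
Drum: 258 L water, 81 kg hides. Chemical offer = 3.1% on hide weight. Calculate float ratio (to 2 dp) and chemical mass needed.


Float ratio = 3.19
Chemical needed = 2.511 kg

Float ratio = 258 / 81 = 3.19
Chemical = 81 x 3.1 / 100 = 2.511 kg


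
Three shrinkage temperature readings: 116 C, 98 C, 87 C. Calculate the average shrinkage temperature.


100.3 C


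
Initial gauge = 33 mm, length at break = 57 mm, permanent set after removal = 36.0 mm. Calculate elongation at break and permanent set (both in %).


Elongation at break = (57 - 33) / 33 x 100 = 72.7%
Permanent set = (36.0 - 33) / 33 x 100 = 9.1%


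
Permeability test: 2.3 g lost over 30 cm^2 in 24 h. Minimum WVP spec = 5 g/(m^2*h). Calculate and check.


WVP = 31.94 g/(m^2*h)
Meets specification: Yes

WVP = 2.3 / (30 x 24) x 10000 = 31.94 g/(m^2*h)
Minimum: 5 g/(m^2*h)
Meets spec: Yes


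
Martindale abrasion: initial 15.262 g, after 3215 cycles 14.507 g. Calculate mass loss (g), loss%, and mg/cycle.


Loss = 15.262 - 14.507 = 0.755 g
Loss% = 0.755 / 15.262 x 100 = 4.95%
Rate = 0.755 / 3215 x 1000 = 0.235 mg/cycle


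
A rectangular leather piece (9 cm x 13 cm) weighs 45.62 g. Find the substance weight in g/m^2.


3899.1 g/m^2


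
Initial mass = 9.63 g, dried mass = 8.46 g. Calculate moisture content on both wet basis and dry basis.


Moisture lost = 9.63 - 8.46 = 1.17 g
Wet basis MC = 1.17 / 9.63 x 100 = 12.1%
Dry basis MC = 1.17 / 8.46 x 100 = 13.8%


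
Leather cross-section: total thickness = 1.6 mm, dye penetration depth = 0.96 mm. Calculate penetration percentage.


Penetration% = 0.96 / 1.6 x 100
Penetration = 60.0%


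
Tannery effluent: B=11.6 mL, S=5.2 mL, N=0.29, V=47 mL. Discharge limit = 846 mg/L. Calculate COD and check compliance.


COD = (11.6 - 5.2) x 0.29 x 8000 / 47 = 315.9 mg/L
Limit: 846 mg/L
Compliant: Yes


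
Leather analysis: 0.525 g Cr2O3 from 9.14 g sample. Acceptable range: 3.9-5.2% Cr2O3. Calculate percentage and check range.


Cr2O3% = 0.525 / 9.14 x 100 = 5.74%
Acceptable range: 3.9 to 5.2%
Within range: No
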